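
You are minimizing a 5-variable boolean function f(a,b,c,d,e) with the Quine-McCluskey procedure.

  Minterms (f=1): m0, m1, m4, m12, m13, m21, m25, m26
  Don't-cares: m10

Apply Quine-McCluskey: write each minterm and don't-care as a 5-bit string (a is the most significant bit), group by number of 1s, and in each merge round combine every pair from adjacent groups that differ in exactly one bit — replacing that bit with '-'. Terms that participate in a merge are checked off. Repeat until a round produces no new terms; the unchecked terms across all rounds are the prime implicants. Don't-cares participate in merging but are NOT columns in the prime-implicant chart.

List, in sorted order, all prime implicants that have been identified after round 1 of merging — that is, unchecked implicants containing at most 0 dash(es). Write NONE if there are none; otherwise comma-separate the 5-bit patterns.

size-2^0 implicants → 00000(✓)  00001(✓)  00100(✓)  01010(✓)  01100(✓)  01101(✓)  10101  11001  11010(✓)
size-2^1 implicants → -1010  0-100  00-00  0000-  0110-
Unchecked terms (primes): -1010, 0-100, 00-00, 0000-, 0110-, 10101, 11001

10101, 11001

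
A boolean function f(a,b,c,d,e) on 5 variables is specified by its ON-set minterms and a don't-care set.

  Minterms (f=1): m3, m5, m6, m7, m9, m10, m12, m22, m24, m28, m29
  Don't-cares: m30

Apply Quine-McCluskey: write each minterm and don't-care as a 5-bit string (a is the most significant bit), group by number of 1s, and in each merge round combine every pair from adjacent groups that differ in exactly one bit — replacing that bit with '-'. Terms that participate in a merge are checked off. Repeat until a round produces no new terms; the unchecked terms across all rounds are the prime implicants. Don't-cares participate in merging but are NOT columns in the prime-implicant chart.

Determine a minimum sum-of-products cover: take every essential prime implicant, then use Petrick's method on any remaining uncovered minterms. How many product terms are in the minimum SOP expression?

8

[col 0] 00011*, 00101*, 00110*, 00111*, 01001, 01010, 01100*, 10110*, 11000*, 11100*, 11101*, 11110*
[col 1] -0110, -1100, 00-11, 001-1, 0011-, 1-110, 11-00, 111-0, 1110-
Prime implicants: -0110, -1100, 00-11, 001-1, 0011-, 01001, 01010, 1-110, 11-00, 111-0, 1110-
PI chart (minterm → PIs covering it):
  3 | 00-11  (sole → essential)
  5 | 001-1  (sole → essential)
  6 | -0110,0011-
  7 | 00-11,001-1,0011-
  9 | 01001  (sole → essential)
  10 | 01010  (sole → essential)
  12 | -1100  (sole → essential)
  22 | -0110,1-110
  24 | 11-00  (sole → essential)
  28 | -1100,11-00,111-0,1110-
  29 | 1110-  (sole → essential)
Essential prime implicants: -1100, 00-11, 001-1, 01001, 01010, 11-00, 1110-
Petrick residual → -0110
Minimum SOP uses 8 PIs: b'cde' + bcd'e' + a'b'de + a'b'ce + a'bc'd'e + a'bc'de' + abd'e' + abcd'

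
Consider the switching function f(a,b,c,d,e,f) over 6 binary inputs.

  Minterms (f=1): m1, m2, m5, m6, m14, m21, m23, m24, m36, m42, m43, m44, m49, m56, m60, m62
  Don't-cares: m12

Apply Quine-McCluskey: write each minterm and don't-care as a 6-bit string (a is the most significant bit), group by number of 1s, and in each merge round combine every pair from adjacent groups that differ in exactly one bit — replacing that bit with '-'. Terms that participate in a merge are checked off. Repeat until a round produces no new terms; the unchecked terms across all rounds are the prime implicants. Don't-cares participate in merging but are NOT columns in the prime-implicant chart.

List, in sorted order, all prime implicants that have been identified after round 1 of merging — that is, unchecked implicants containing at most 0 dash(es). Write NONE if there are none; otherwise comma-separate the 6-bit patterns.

size-2^0 implicants → 000001(✓)  000010(✓)  000101(✓)  000110(✓)  001100(✓)  001110(✓)  010101(✓)  010111(✓)  011000(✓)  100100(✓)  101010(✓)  101011(✓)  101100(✓)  110001  111000(✓)  111100(✓)  111110(✓)
size-2^1 implicants → -01100  -11000  0-0101  00-110  000-01  000-10  0011-0  0101-1  1-1100  10-100  10101-  111-00  1111-0
Unchecked terms (primes): -01100, -11000, 0-0101, 00-110, 000-01, 000-10, 0011-0, 0101-1, 1-1100, 10-100, 10101-, 110001, 111-00, 1111-0

110001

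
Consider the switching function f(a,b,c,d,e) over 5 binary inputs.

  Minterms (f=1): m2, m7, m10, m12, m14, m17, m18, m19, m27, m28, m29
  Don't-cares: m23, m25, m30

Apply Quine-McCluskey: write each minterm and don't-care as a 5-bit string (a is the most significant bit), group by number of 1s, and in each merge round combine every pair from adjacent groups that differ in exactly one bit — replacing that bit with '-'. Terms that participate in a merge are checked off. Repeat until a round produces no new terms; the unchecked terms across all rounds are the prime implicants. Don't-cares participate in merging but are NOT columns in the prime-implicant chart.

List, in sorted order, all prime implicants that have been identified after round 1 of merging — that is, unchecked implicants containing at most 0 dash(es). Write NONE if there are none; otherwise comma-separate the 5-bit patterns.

Round 0: 00010✓ 00111✓ 01010✓ 01100✓ 01110✓ 10001✓ 10010✓ 10011✓ 10111✓ 11001✓ 11011✓ 11100✓ 11101✓ 11110✓
Round 1: -0010 -0111 -1100✓ -1110✓ 0-010 01-10 011-0✓ 1-001✓ 1-011✓ 10-11 100-1✓ 1001- 11-01 110-1✓ 111-0✓ 1110-
Round 2: -11-0 1-0-1
PIs = {-0010, -0111, -11-0, 0-010, 01-10, 1-0-1, 10-11, 1001-, 11-01, 1110-}

NONE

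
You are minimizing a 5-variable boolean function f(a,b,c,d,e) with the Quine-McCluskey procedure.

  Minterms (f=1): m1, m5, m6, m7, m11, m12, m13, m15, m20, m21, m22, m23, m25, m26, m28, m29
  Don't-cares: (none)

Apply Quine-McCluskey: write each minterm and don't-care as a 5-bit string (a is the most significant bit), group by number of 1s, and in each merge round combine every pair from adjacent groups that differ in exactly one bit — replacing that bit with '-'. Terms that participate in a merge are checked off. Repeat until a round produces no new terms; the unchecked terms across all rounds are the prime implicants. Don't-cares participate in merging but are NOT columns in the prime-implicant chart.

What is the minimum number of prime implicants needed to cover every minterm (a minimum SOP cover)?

size-2^0 implicants → 00001(✓)  00101(✓)  00110(✓)  00111(✓)  01011(✓)  01100(✓)  01101(✓)  01111(✓)  10100(✓)  10101(✓)  10110(✓)  10111(✓)  11001(✓)  11010  11100(✓)  11101(✓)
size-2^1 implicants → -0101(✓)  -0110(✓)  -0111(✓)  -1100(✓)  -1101(✓)  0-101(✓)  0-111(✓)  00-01  001-1(✓)  0011-(✓)  01-11  011-1(✓)  0110-(✓)  1-100(✓)  1-101(✓)  101-0(✓)  101-1(✓)  1010-(✓)  1011-(✓)  11-01  1110-(✓)
size-2^2 implicants → --101  -01-1  -011-  -110-  0-1-1  1-10-  101--
Unchecked terms (primes): --101, -01-1, -011-, -110-, 0-1-1, 00-01, 01-11, 1-10-, 101--, 11-01, 11010
Minterm coverage:
  m1 ⊆ 00-01 [E]
  m5 ⊆ --101,-01-1,0-1-1,00-01
  m6 ⊆ -011- [E]
  m7 ⊆ -01-1,-011-,0-1-1
  m11 ⊆ 01-11 [E]
  m12 ⊆ -110- [E]
  m13 ⊆ --101,-110-,0-1-1
  m15 ⊆ 0-1-1,01-11
  m20 ⊆ 1-10-,101--
  m21 ⊆ --101,-01-1,1-10-,101--
  m22 ⊆ -011-,101--
  m23 ⊆ -01-1,-011-,101--
  m25 ⊆ 11-01 [E]
  m26 ⊆ 11010 [E]
  m28 ⊆ -110-,1-10-
  m29 ⊆ --101,-110-,1-10-,11-01
E = {-011-, -110-, 00-01, 01-11, 11-01, 11010}
Petrick residual → 1-10-
Cover = b'cd + bcd' + a'b'd'e + a'bde + acd' + abd'e + abc'de'  |cover|=7

7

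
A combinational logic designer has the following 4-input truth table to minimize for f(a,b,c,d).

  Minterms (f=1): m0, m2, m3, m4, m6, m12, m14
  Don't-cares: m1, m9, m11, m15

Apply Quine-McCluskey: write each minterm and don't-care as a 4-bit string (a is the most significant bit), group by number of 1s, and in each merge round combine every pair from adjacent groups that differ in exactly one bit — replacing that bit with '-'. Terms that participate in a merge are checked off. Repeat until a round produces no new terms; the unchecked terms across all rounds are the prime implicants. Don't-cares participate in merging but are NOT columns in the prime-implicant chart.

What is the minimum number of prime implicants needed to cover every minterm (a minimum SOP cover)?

[col 0] 0000*, 0001*, 0010*, 0011*, 0100*, 0110*, 1001*, 1011*, 1100*, 1110*, 1111*
[col 1] -001*, -011*, -100*, -110*, 0-00*, 0-10*, 00-0*, 00-1*, 000-*, 001-*, 01-0*, 1-11, 10-1*, 11-0*, 111-
[col 2] -0-1, -1-0, 0--0, 00--
Prime implicants: -0-1, -1-0, 0--0, 00--, 1-11, 111-
PI chart (minterm → PIs covering it):
  0 | 0--0,00--
  2 | 0--0,00--
  3 | -0-1,00--
  4 | -1-0,0--0
  6 | -1-0,0--0
  12 | -1-0  (sole → essential)
  14 | -1-0,111-
Essential prime implicants: -1-0
Petrick residual → 00--
Minimum SOP uses 2 PIs: bd' + a'b'

2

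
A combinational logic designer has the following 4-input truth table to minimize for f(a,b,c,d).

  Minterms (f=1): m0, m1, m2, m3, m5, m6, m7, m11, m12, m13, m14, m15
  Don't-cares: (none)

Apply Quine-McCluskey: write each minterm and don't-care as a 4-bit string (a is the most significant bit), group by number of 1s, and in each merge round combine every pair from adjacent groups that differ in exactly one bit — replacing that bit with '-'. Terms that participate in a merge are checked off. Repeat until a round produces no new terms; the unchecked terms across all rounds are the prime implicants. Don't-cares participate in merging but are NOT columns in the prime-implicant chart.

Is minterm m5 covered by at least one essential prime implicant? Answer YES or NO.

size-2^0 implicants → 0000(✓)  0001(✓)  0010(✓)  0011(✓)  0101(✓)  0110(✓)  0111(✓)  1011(✓)  1100(✓)  1101(✓)  1110(✓)  1111(✓)
size-2^1 implicants → -011(✓)  -101(✓)  -110(✓)  -111(✓)  0-01(✓)  0-10(✓)  0-11(✓)  00-0(✓)  00-1(✓)  000-(✓)  001-(✓)  01-1(✓)  011-(✓)  1-11(✓)  11-0(✓)  11-1(✓)  110-(✓)  111-(✓)
size-2^2 implicants → --11  -1-1  -11-  0--1  0-1-  00--  11--
Unchecked terms (primes): --11, -1-1, -11-, 0--1, 0-1-, 00--, 11--
Minterm coverage:
  m0 ⊆ 00-- [E]
  m1 ⊆ 0--1,00--
  m2 ⊆ 0-1-,00--
  m3 ⊆ --11,0--1,0-1-,00--
  m5 ⊆ -1-1,0--1
  m6 ⊆ -11-,0-1-
  m7 ⊆ --11,-1-1,-11-,0--1,0-1-
  m11 ⊆ --11 [E]
  m12 ⊆ 11-- [E]
  m13 ⊆ -1-1,11--
  m14 ⊆ -11-,11--
  m15 ⊆ --11,-1-1,-11-,11--
E = {--11, 00--, 11--}

NO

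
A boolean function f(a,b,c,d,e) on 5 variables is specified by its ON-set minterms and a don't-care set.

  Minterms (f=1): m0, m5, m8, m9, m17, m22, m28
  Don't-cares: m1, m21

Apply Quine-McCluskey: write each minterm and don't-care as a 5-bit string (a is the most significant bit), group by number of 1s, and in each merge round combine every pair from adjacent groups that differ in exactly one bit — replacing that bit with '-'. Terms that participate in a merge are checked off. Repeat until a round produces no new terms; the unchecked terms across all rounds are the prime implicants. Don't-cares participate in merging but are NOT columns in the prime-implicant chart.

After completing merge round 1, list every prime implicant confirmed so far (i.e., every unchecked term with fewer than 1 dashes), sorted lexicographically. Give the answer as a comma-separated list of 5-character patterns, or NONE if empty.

10110, 11100

[col 0] 00000*, 00001*, 00101*, 01000*, 01001*, 10001*, 10101*, 10110, 11100
[col 1] -0001*, -0101*, 0-000*, 0-001*, 00-01*, 0000-*, 0100-*, 10-01*
[col 2] -0-01, 0-00-
Prime implicants: -0-01, 0-00-, 10110, 11100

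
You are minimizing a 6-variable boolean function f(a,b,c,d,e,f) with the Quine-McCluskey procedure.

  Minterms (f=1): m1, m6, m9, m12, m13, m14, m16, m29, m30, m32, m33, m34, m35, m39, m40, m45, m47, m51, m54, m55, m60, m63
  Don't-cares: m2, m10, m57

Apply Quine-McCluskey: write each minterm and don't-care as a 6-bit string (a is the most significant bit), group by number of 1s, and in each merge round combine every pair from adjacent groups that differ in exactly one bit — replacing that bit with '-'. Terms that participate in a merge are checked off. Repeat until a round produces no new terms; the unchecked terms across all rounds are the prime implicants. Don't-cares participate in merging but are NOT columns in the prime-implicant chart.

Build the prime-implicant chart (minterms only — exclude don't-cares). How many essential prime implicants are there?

9

size-2^0 implicants → 000001(✓)  000010(✓)  000110(✓)  001001(✓)  001010(✓)  001100(✓)  001101(✓)  001110(✓)  010000  011101(✓)  011110(✓)  100000(✓)  100001(✓)  100010(✓)  100011(✓)  100111(✓)  101000(✓)  101101(✓)  101111(✓)  110011(✓)  110110(✓)  110111(✓)  111001  111100  111111(✓)
size-2^1 implicants → -00001  -00010  -01101  0-1101  0-1110  00-001  00-010(✓)  00-110(✓)  000-10(✓)  001-01  001-10(✓)  0011-0  00110-  1-0011(✓)  1-0111(✓)  1-1111(✓)  10-000  10-111(✓)  100-11(✓)  1000-0(✓)  1000-1(✓)  10000-(✓)  10001-(✓)  1011-1  11-111(✓)  110-11(✓)  11011-
size-2^2 implicants → 00--10  1--111  1-0-11  1000--
Unchecked terms (primes): -00001, -00010, -01101, 0-1101, 0-1110, 00--10, 00-001, 001-01, 0011-0, 00110-, 010000, 1--111, 1-0-11, 10-000, 1000--, 1011-1, 11011-, 111001, 111100
Minterm coverage:
  m1 ⊆ -00001,00-001
  m6 ⊆ 00--10 [E]
  m9 ⊆ 00-001,001-01
  m12 ⊆ 0011-0,00110-
  m13 ⊆ -01101,0-1101,001-01,00110-
  m14 ⊆ 0-1110,00--10,0011-0
  m16 ⊆ 010000 [E]
  m29 ⊆ 0-1101 [E]
  m30 ⊆ 0-1110 [E]
  m32 ⊆ 10-000,1000--
  m33 ⊆ -00001,1000--
  m34 ⊆ -00010,1000--
  m35 ⊆ 1-0-11,1000--
  m39 ⊆ 1--111,1-0-11
  m40 ⊆ 10-000 [E]
  m45 ⊆ -01101,1011-1
  m47 ⊆ 1--111,1011-1
  m51 ⊆ 1-0-11 [E]
  m54 ⊆ 11011- [E]
  m55 ⊆ 1--111,1-0-11,11011-
  m60 ⊆ 111100 [E]
  m63 ⊆ 1--111 [E]
E = {0-1101, 0-1110, 00--10, 010000, 1--111, 1-0-11, 10-000, 11011-, 111100}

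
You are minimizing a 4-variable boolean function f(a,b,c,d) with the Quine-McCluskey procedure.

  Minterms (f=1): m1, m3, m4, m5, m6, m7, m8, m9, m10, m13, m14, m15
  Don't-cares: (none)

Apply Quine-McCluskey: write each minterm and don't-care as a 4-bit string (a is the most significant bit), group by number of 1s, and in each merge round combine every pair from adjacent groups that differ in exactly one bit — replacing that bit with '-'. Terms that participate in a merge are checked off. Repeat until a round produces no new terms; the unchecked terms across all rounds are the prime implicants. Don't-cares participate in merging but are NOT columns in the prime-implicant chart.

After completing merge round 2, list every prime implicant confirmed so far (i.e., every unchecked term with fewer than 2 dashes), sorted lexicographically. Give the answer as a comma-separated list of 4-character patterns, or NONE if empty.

Round 0: 0001✓ 0011✓ 0100✓ 0101✓ 0110✓ 0111✓ 1000✓ 1001✓ 1010✓ 1101✓ 1110✓ 1111✓
Round 1: -001✓ -101✓ -110✓ -111✓ 0-01✓ 0-11✓ 00-1✓ 01-0✓ 01-1✓ 010-✓ 011-✓ 1-01✓ 1-10 10-0 100- 11-1✓ 111-✓
Round 2: --01 -1-1 -11- 0--1 01--
PIs = {--01, -1-1, -11-, 0--1, 01--, 1-10, 10-0, 100-}

1-10, 10-0, 100-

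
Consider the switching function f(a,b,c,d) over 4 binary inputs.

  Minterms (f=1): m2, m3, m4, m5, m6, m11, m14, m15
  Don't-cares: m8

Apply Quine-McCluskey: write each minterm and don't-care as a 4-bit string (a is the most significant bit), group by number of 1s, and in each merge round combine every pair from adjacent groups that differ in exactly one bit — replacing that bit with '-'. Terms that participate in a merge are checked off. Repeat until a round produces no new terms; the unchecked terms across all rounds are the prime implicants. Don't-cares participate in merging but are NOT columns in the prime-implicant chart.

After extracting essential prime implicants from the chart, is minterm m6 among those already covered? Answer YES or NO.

NO

size-2^0 implicants → 0010(✓)  0011(✓)  0100(✓)  0101(✓)  0110(✓)  1000  1011(✓)  1110(✓)  1111(✓)
size-2^1 implicants → -011  -110  0-10  001-  01-0  010-  1-11  111-
Unchecked terms (primes): -011, -110, 0-10, 001-, 01-0, 010-, 1-11, 1000, 111-
Minterm coverage:
  m2 ⊆ 0-10,001-
  m3 ⊆ -011,001-
  m4 ⊆ 01-0,010-
  m5 ⊆ 010- [E]
  m6 ⊆ -110,0-10,01-0
  m11 ⊆ -011,1-11
  m14 ⊆ -110,111-
  m15 ⊆ 1-11,111-
E = {010-}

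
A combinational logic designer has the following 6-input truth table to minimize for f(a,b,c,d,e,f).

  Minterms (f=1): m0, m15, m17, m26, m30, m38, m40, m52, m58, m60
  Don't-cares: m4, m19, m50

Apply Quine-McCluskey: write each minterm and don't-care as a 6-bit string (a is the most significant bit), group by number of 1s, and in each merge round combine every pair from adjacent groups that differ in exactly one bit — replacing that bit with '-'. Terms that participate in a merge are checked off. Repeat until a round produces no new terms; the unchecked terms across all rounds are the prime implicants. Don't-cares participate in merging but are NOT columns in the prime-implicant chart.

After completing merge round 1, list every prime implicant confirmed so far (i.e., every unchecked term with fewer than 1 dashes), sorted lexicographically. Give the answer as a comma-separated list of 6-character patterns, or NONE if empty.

001111, 100110, 101000

Round 0: 000000✓ 000100✓ 001111 010001✓ 010011✓ 011010✓ 011110✓ 100110 101000 110010✓ 110100✓ 111010✓ 111100✓
Round 1: -11010 000-00 0100-1 011-10 11-010 11-100
PIs = {-11010, 000-00, 001111, 0100-1, 011-10, 100110, 101000, 11-010, 11-100}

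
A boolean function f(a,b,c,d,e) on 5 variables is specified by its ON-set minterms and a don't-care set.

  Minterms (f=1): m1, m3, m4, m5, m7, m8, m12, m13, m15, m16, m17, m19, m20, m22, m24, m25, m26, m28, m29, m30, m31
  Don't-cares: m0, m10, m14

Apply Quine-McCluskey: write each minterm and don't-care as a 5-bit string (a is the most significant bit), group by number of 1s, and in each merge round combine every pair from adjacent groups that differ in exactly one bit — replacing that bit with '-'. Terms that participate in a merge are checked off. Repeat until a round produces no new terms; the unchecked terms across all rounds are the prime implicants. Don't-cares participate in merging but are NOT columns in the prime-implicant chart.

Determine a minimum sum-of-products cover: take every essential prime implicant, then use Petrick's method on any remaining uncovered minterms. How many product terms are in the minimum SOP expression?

7

[col 0] 00000*, 00001*, 00011*, 00100*, 00101*, 00111*, 01000*, 01010*, 01100*, 01101*, 01110*, 01111*, 10000*, 10001*, 10011*, 10100*, 10110*, 11000*, 11001*, 11010*, 11100*, 11101*, 11110*, 11111*
[col 1] -0000*, -0001*, -0011*, -0100*, -1000*, -1010*, -1100*, -1101*, -1110*, -1111*, 0-000*, 0-100*, 0-101*, 0-111*, 00-00*, 00-01*, 00-11*, 000-1*, 0000-*, 001-1*, 0010-*, 01-00*, 01-10*, 010-0*, 011-0*, 011-1*, 0110-*, 0111-*, 1-000*, 1-001*, 1-100*, 1-110*, 10-00*, 100-1*, 1000-*, 101-0*, 11-00*, 11-01*, 11-10*, 110-0*, 1100-*, 111-0*, 111-1*, 1110-*, 1111-*
[col 2] --000*, --100*, -0-00*, -00-1, -000-, -1-00*, -1-10*, -10-0*, -11-0*, -11-1*, -110-*, -111-*, 0--00*, 0-1-1, 0-10-, 00--1, 00-0-, 01--0*, 011--*, 1--00*, 1-00-, 1-1-0, 11--0*, 11-0-, 111--*
[col 3] ---00, -1--0, -11--
Prime implicants: ---00, -00-1, -000-, -1--0, -11--, 0-1-1, 0-10-, 00--1, 00-0-, 1-00-, 1-1-0, 11-0-
PI chart (minterm → PIs covering it):
  1 | -00-1,-000-,00--1,00-0-
  3 | -00-1,00--1
  4 | ---00,0-10-,00-0-
  5 | 0-1-1,0-10-,00--1,00-0-
  7 | 0-1-1,00--1
  8 | ---00,-1--0
  12 | ---00,-1--0,-11--,0-10-
  13 | -11--,0-1-1,0-10-
  15 | -11--,0-1-1
  16 | ---00,-000-,1-00-
  17 | -00-1,-000-,1-00-
  19 | -00-1  (sole → essential)
  20 | ---00,1-1-0
  22 | 1-1-0  (sole → essential)
  24 | ---00,-1--0,1-00-,11-0-
  25 | 1-00-,11-0-
  26 | -1--0  (sole → essential)
  28 | ---00,-1--0,-11--,1-1-0,11-0-
  29 | -11--,11-0-
  30 | -1--0,-11--,1-1-0
  31 | -11--  (sole → essential)
Essential prime implicants: -00-1, -1--0, -11--, 1-1-0
Petrick residual → ---00, 0-1-1, 1-00-
Minimum SOP uses 7 PIs: d'e' + b'c'e + be' + bc + a'ce + ac'd' + ace'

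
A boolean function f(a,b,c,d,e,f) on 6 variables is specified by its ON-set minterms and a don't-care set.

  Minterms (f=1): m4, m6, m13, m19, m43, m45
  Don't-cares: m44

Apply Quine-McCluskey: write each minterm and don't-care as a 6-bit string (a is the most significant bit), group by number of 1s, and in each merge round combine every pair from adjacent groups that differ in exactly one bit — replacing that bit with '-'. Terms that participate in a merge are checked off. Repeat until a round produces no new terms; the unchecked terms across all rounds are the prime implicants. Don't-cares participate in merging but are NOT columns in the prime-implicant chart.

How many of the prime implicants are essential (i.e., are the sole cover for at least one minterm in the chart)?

Round 0: 000100✓ 000110✓ 001101✓ 010011 101011 101100✓ 101101✓
Round 1: -01101 0001-0 10110-
PIs = {-01101, 0001-0, 010011, 101011, 10110-}
Coverage chart:
  m4: 0001-0 ←essential
  m6: 0001-0 ←essential
  m13: -01101 ←essential
  m19: 010011 ←essential
  m43: 101011 ←essential
  m45: -01101,10110-
Essential: -01101, 0001-0, 010011, 101011

4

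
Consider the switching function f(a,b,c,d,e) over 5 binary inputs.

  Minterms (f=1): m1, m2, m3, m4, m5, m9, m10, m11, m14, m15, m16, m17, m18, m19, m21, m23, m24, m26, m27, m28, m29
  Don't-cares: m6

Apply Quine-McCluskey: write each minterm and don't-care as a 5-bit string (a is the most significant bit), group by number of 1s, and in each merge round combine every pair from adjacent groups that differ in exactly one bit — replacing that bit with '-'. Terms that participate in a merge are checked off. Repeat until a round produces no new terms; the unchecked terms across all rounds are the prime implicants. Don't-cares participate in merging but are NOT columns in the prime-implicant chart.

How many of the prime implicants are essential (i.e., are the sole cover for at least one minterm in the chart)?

4

size-2^0 implicants → 00001(✓)  00010(✓)  00011(✓)  00100(✓)  00101(✓)  00110(✓)  01001(✓)  01010(✓)  01011(✓)  01110(✓)  01111(✓)  10000(✓)  10001(✓)  10010(✓)  10011(✓)  10101(✓)  10111(✓)  11000(✓)  11010(✓)  11011(✓)  11100(✓)  11101(✓)
size-2^1 implicants → -0001(✓)  -0010(✓)  -0011(✓)  -0101(✓)  -1010(✓)  -1011(✓)  0-001(✓)  0-010(✓)  0-011(✓)  0-110(✓)  00-01(✓)  00-10(✓)  000-1(✓)  0001-(✓)  001-0  0010-  01-10(✓)  01-11(✓)  010-1(✓)  0101-(✓)  0111-(✓)  1-000(✓)  1-010(✓)  1-011(✓)  1-101  10-01(✓)  10-11(✓)  100-0(✓)  100-1(✓)  1000-(✓)  1001-(✓)  101-1(✓)  11-00  110-0(✓)  1101-(✓)  1110-
size-2^2 implicants → --010(✓)  --011(✓)  -0-01  -00-1  -001-(✓)  -101-(✓)  0--10  0-0-1  0-01-(✓)  01-1-  1-0-0  1-01-(✓)  10--1  100--
size-2^3 implicants → --01-
Unchecked terms (primes): --01-, -0-01, -00-1, 0--10, 0-0-1, 001-0, 0010-, 01-1-, 1-0-0, 1-101, 10--1, 100--, 11-00, 1110-
Minterm coverage:
  m1 ⊆ -0-01,-00-1,0-0-1
  m2 ⊆ --01-,0--10
  m3 ⊆ --01-,-00-1,0-0-1
  m4 ⊆ 001-0,0010-
  m5 ⊆ -0-01,0010-
  m9 ⊆ 0-0-1 [E]
  m10 ⊆ --01-,0--10,01-1-
  m11 ⊆ --01-,0-0-1,01-1-
  m14 ⊆ 0--10,01-1-
  m15 ⊆ 01-1- [E]
  m16 ⊆ 1-0-0,100--
  m17 ⊆ -0-01,-00-1,10--1,100--
  m18 ⊆ --01-,1-0-0,100--
  m19 ⊆ --01-,-00-1,10--1,100--
  m21 ⊆ -0-01,1-101,10--1
  m23 ⊆ 10--1 [E]
  m24 ⊆ 1-0-0,11-00
  m26 ⊆ --01-,1-0-0
  m27 ⊆ --01- [E]
  m28 ⊆ 11-00,1110-
  m29 ⊆ 1-101,1110-
E = {--01-, 0-0-1, 01-1-, 10--1}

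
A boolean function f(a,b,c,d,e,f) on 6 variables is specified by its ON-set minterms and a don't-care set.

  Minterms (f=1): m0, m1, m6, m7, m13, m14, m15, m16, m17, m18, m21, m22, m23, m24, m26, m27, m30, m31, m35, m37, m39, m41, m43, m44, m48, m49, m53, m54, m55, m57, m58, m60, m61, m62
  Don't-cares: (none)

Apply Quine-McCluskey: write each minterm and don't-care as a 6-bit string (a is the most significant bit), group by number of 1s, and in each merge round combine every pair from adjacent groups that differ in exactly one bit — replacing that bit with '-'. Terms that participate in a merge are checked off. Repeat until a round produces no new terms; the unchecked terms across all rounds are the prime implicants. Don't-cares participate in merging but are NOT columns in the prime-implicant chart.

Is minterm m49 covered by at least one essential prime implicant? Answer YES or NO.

Round 0: 000000✓ 000001✓ 000110✓ 000111✓ 001101✓ 001110✓ 001111✓ 010000✓ 010001✓ 010010✓ 010101✓ 010110✓ 010111✓ 011000✓ 011010✓ 011011✓ 011110✓ 011111✓ 100011✓ 100101✓ 100111✓ 101001✓ 101011✓ 101100✓ 110000✓ 110001✓ 110101✓ 110110✓ 110111✓ 111001✓ 111010✓ 111100✓ 111101✓ 111110✓
Round 1: -00111✓ -10000✓ -10001✓ -10101✓ -10110✓ -10111✓ -11010✓ -11110✓ 0-0000✓ 0-0001✓ 0-0110✓ 0-0111✓ 0-1110✓ 0-1111✓ 00-110✓ 00-111✓ 00000-✓ 00011-✓ 0011-1 00111-✓ 01-000✓ 01-010✓ 01-110✓ 01-111✓ 010-01✓ 010-10✓ 0100-0✓ 01000-✓ 0101-1✓ 01011-✓ 011-10✓ 011-11✓ 0110-0✓ 01101-✓ 01111-✓ 1-0101✓ 1-0111✓ 1-1001 1-1100 10-011 100-11 1001-1✓ 1010-1 11-001✓ 11-101✓ 11-110✓ 110-01✓ 11000-✓ 1101-1✓ 11011-✓ 111-01✓ 111-10✓ 1111-0 11110-
Round 2: --0111 -1-110 -10-01 -1000- -101-1 -1011- -11-10 0--110✓ 0--111✓ 0-000- 0-011-✓ 0-111-✓ 00-11-✓ 01--10 01-0-0 01-11-✓ 011-1- 1-01-1 11--01
Round 3: 0--11-
PIs = {--0111, -1-110, -10-01, -1000-, -101-1, -1011-, -11-10, 0--11-, 0-000-, 0011-1, 01--10, 01-0-0, 011-1-, 1-01-1, 1-1001, 1-1100, 10-011, 100-11, 1010-1, 11--01, 1111-0, 11110-}
Coverage chart:
  m0: 0-000- ←essential
  m1: 0-000- ←essential
  m6: 0--11- ←essential
  m7: --0111,0--11-
  m13: 0011-1 ←essential
  m14: 0--11- ←essential
  m15: 0--11-,0011-1
  m16: -1000-,0-000-,01-0-0
  m17: -10-01,-1000-,0-000-
  m18: 01--10,01-0-0
  m21: -10-01,-101-1
  m22: -1-110,-1011-,0--11-,01--10
  m23: --0111,-101-1,-1011-,0--11-
  m24: 01-0-0 ←essential
  m26: -11-10,01--10,01-0-0,011-1-
  m27: 011-1- ←essential
  m30: -1-110,-11-10,0--11-,01--10,011-1-
  m31: 0--11-,011-1-
  m35: 10-011,100-11
  m37: 1-01-1 ←essential
  m39: --0111,1-01-1,100-11
  m41: 1-1001,1010-1
  m43: 10-011,1010-1
  m44: 1-1100 ←essential
  m48: -1000- ←essential
  m49: -10-01,-1000-,11--01
  m53: -10-01,-101-1,1-01-1,11--01
  m54: -1-110,-1011-
  m55: --0111,-101-1,-1011-,1-01-1
  m57: 1-1001,11--01
  m58: -11-10 ←essential
  m60: 1-1100,1111-0,11110-
  m61: 11--01,11110-
  m62: -1-110,-11-10,1111-0
Essential: -1000-, -11-10, 0--11-, 0-000-, 0011-1, 01-0-0, 011-1-, 1-01-1, 1-1100

YES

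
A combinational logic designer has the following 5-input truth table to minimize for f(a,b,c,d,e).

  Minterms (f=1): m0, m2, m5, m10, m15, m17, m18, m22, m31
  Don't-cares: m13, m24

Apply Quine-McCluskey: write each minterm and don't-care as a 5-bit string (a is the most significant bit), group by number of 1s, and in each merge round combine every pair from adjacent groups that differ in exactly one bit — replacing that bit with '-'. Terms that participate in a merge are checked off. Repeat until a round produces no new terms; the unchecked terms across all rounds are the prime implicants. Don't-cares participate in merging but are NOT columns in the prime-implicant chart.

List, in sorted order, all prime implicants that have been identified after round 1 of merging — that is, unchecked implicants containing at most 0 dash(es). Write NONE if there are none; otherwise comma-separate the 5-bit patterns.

Round 0: 00000✓ 00010✓ 00101✓ 01010✓ 01101✓ 01111✓ 10001 10010✓ 10110✓ 11000 11111✓
Round 1: -0010 -1111 0-010 0-101 000-0 011-1 10-10
PIs = {-0010, -1111, 0-010, 0-101, 000-0, 011-1, 10-10, 10001, 11000}

10001, 11000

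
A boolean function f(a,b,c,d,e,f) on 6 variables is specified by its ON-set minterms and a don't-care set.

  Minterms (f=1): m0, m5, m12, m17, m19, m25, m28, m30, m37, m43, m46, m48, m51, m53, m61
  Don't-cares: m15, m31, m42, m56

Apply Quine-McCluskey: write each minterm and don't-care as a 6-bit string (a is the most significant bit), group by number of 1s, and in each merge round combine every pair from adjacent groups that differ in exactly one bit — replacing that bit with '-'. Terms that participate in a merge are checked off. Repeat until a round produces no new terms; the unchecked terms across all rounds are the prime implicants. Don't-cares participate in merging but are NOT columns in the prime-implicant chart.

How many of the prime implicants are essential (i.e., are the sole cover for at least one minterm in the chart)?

9

size-2^0 implicants → 000000  000101(✓)  001100(✓)  001111(✓)  010001(✓)  010011(✓)  011001(✓)  011100(✓)  011110(✓)  011111(✓)  100101(✓)  101010(✓)  101011(✓)  101110(✓)  110000(✓)  110011(✓)  110101(✓)  111000(✓)  111101(✓)
size-2^1 implicants → -00101  -10011  0-1100  0-1111  01-001  0100-1  0111-0  01111-  1-0101  101-10  10101-  11-000  11-101
Unchecked terms (primes): -00101, -10011, 0-1100, 0-1111, 000000, 01-001, 0100-1, 0111-0, 01111-, 1-0101, 101-10, 10101-, 11-000, 11-101
Minterm coverage:
  m0 ⊆ 000000 [E]
  m5 ⊆ -00101 [E]
  m12 ⊆ 0-1100 [E]
  m17 ⊆ 01-001,0100-1
  m19 ⊆ -10011,0100-1
  m25 ⊆ 01-001 [E]
  m28 ⊆ 0-1100,0111-0
  m30 ⊆ 0111-0,01111-
  m37 ⊆ -00101,1-0101
  m43 ⊆ 10101- [E]
  m46 ⊆ 101-10 [E]
  m48 ⊆ 11-000 [E]
  m51 ⊆ -10011 [E]
  m53 ⊆ 1-0101,11-101
  m61 ⊆ 11-101 [E]
E = {-00101, -10011, 0-1100, 000000, 01-001, 101-10, 10101-, 11-000, 11-101}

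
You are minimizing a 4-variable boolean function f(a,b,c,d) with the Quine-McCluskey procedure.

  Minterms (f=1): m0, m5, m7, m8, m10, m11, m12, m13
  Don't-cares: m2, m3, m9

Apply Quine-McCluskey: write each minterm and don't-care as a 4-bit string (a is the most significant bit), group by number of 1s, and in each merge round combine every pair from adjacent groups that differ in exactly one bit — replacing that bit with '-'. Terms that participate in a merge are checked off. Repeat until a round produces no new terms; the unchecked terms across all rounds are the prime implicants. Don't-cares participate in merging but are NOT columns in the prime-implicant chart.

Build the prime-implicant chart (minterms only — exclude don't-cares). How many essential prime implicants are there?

[col 0] 0000*, 0010*, 0011*, 0101*, 0111*, 1000*, 1001*, 1010*, 1011*, 1100*, 1101*
[col 1] -000*, -010*, -011*, -101, 0-11, 00-0*, 001-*, 01-1, 1-00*, 1-01*, 10-0*, 10-1*, 100-*, 101-*, 110-*
[col 2] -0-0, -01-, 1-0-, 10--
Prime implicants: -0-0, -01-, -101, 0-11, 01-1, 1-0-, 10--
PI chart (minterm → PIs covering it):
  0 | -0-0  (sole → essential)
  5 | -101,01-1
  7 | 0-11,01-1
  8 | -0-0,1-0-,10--
  10 | -0-0,-01-,10--
  11 | -01-,10--
  12 | 1-0-  (sole → essential)
  13 | -101,1-0-
Essential prime implicants: -0-0, 1-0-

2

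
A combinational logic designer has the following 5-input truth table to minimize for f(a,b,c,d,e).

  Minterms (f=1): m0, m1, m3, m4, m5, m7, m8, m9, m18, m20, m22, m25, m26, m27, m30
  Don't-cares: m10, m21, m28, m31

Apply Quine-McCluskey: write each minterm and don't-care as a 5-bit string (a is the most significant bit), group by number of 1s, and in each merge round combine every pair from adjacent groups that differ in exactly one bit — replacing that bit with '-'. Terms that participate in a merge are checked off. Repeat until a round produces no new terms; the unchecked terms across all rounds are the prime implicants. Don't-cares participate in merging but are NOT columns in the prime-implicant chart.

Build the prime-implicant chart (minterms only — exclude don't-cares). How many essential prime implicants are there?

size-2^0 implicants → 00000(✓)  00001(✓)  00011(✓)  00100(✓)  00101(✓)  00111(✓)  01000(✓)  01001(✓)  01010(✓)  10010(✓)  10100(✓)  10101(✓)  10110(✓)  11001(✓)  11010(✓)  11011(✓)  11100(✓)  11110(✓)  11111(✓)
size-2^1 implicants → -0100(✓)  -0101(✓)  -1001  -1010  0-000(✓)  0-001(✓)  00-00(✓)  00-01(✓)  00-11(✓)  000-1(✓)  0000-(✓)  001-1(✓)  0010-(✓)  010-0  0100-(✓)  1-010(✓)  1-100(✓)  1-110(✓)  10-10(✓)  101-0(✓)  1010-(✓)  11-10(✓)  11-11(✓)  110-1  1101-(✓)  111-0(✓)  1111-(✓)
size-2^2 implicants → -010-  0-00-  00--1  00-0-  1--10  1-1-0  11-1-
Unchecked terms (primes): -010-, -1001, -1010, 0-00-, 00--1, 00-0-, 010-0, 1--10, 1-1-0, 11-1-, 110-1
Minterm coverage:
  m0 ⊆ 0-00-,00-0-
  m1 ⊆ 0-00-,00--1,00-0-
  m3 ⊆ 00--1 [E]
  m4 ⊆ -010-,00-0-
  m5 ⊆ -010-,00--1,00-0-
  m7 ⊆ 00--1 [E]
  m8 ⊆ 0-00-,010-0
  m9 ⊆ -1001,0-00-
  m18 ⊆ 1--10 [E]
  m20 ⊆ -010-,1-1-0
  m22 ⊆ 1--10,1-1-0
  m25 ⊆ -1001,110-1
  m26 ⊆ -1010,1--10,11-1-
  m27 ⊆ 11-1-,110-1
  m30 ⊆ 1--10,1-1-0,11-1-
E = {00--1, 1--10}

2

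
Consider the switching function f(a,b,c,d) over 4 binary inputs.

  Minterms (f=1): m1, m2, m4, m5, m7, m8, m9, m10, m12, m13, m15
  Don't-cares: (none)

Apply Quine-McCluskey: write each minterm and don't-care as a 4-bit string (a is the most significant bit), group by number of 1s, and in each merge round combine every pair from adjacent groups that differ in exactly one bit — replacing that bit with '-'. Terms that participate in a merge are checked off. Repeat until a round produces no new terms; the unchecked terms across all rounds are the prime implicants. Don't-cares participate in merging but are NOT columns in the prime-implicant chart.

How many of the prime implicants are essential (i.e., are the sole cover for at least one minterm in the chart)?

4

Round 0: 0001✓ 0010✓ 0100✓ 0101✓ 0111✓ 1000✓ 1001✓ 1010✓ 1100✓ 1101✓ 1111✓
Round 1: -001✓ -010 -100✓ -101✓ -111✓ 0-01✓ 01-1✓ 010-✓ 1-00✓ 1-01✓ 10-0 100-✓ 11-1✓ 110-✓
Round 2: --01 -1-1 -10- 1-0-
PIs = {--01, -010, -1-1, -10-, 1-0-, 10-0}
Coverage chart:
  m1: --01 ←essential
  m2: -010 ←essential
  m4: -10- ←essential
  m5: --01,-1-1,-10-
  m7: -1-1 ←essential
  m8: 1-0-,10-0
  m9: --01,1-0-
  m10: -010,10-0
  m12: -10-,1-0-
  m13: --01,-1-1,-10-,1-0-
  m15: -1-1 ←essential
Essential: --01, -010, -1-1, -10-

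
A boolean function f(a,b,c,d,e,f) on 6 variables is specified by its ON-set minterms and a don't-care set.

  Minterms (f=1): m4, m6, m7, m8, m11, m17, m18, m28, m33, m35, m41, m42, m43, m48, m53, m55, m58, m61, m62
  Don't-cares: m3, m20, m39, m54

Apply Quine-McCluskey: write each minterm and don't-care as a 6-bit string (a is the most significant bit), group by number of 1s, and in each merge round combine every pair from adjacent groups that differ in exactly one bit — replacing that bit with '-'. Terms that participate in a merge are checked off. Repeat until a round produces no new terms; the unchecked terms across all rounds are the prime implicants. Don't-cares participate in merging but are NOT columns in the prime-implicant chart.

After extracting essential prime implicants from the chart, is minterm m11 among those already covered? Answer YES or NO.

YES

size-2^0 implicants → 000011(✓)  000100(✓)  000110(✓)  000111(✓)  001000  001011(✓)  010001  010010  010100(✓)  011100(✓)  100001(✓)  100011(✓)  100111(✓)  101001(✓)  101010(✓)  101011(✓)  110000  110101(✓)  110110(✓)  110111(✓)  111010(✓)  111101(✓)  111110(✓)
size-2^1 implicants → -00011(✓)  -00111(✓)  -01011(✓)  0-0100  00-011(✓)  000-11(✓)  0001-0  00011-  01-100  1-0111  1-1010  10-001(✓)  10-011(✓)  100-11(✓)  1000-1(✓)  1010-1(✓)  10101-  11-101  11-110  1101-1  11011-  111-10
size-2^2 implicants → -0-011  -00-11  10-0-1
Unchecked terms (primes): -0-011, -00-11, 0-0100, 0001-0, 00011-, 001000, 01-100, 010001, 010010, 1-0111, 1-1010, 10-0-1, 10101-, 11-101, 11-110, 110000, 1101-1, 11011-, 111-10
Minterm coverage:
  m4 ⊆ 0-0100,0001-0
  m6 ⊆ 0001-0,00011-
  m7 ⊆ -00-11,00011-
  m8 ⊆ 001000 [E]
  m11 ⊆ -0-011 [E]
  m17 ⊆ 010001 [E]
  m18 ⊆ 010010 [E]
  m28 ⊆ 01-100 [E]
  m33 ⊆ 10-0-1 [E]
  m35 ⊆ -0-011,-00-11,10-0-1
  m41 ⊆ 10-0-1 [E]
  m42 ⊆ 1-1010,10101-
  m43 ⊆ -0-011,10-0-1,10101-
  m48 ⊆ 110000 [E]
  m53 ⊆ 11-101,1101-1
  m55 ⊆ 1-0111,1101-1,11011-
  m58 ⊆ 1-1010,111-10
  m61 ⊆ 11-101 [E]
  m62 ⊆ 11-110,111-10
E = {-0-011, 001000, 01-100, 010001, 010010, 10-0-1, 11-101, 110000}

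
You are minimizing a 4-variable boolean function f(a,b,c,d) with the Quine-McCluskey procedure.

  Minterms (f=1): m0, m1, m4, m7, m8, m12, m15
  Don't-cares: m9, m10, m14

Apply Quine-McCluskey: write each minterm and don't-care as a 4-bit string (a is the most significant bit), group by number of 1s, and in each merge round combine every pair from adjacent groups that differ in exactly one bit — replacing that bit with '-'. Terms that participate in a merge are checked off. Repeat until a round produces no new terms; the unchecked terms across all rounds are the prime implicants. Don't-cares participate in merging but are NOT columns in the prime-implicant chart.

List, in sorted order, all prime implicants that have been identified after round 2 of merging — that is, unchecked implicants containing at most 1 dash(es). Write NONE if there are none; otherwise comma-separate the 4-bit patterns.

-111, 111-

Round 0: 0000✓ 0001✓ 0100✓ 0111✓ 1000✓ 1001✓ 1010✓ 1100✓ 1110✓ 1111✓
Round 1: -000✓ -001✓ -100✓ -111 0-00✓ 000-✓ 1-00✓ 1-10✓ 10-0✓ 100-✓ 11-0✓ 111-
Round 2: --00 -00- 1--0
PIs = {--00, -00-, -111, 1--0, 111-}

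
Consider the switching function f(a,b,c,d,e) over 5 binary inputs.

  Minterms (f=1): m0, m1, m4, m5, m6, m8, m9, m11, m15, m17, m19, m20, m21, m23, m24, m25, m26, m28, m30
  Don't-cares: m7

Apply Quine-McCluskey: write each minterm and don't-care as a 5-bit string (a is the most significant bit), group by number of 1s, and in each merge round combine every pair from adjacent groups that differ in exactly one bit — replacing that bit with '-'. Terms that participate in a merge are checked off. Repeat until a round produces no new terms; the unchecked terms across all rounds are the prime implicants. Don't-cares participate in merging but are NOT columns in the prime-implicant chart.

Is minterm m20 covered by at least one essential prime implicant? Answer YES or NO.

NO

Round 0: 00000✓ 00001✓ 00100✓ 00101✓ 00110✓ 00111✓ 01000✓ 01001✓ 01011✓ 01111✓ 10001✓ 10011✓ 10100✓ 10101✓ 10111✓ 11000✓ 11001✓ 11010✓ 11100✓ 11110✓
Round 1: -0001✓ -0100✓ -0101✓ -0111✓ -1000✓ -1001✓ 0-000✓ 0-001✓ 0-111 00-00✓ 00-01✓ 0000-✓ 001-0✓ 001-1✓ 0010-✓ 0011-✓ 01-11 010-1 0100-✓ 1-001✓ 1-100 10-01✓ 10-11✓ 100-1✓ 101-1✓ 1010-✓ 11-00✓ 11-10✓ 110-0✓ 1100-✓ 111-0✓
Round 2: --001 -0-01 -01-1 -010- -100- 0-00- 00-0- 001-- 10--1 11--0
PIs = {--001, -0-01, -01-1, -010-, -100-, 0-00-, 0-111, 00-0-, 001--, 01-11, 010-1, 1-100, 10--1, 11--0}
Coverage chart:
  m0: 0-00-,00-0-
  m1: --001,-0-01,0-00-,00-0-
  m4: -010-,00-0-,001--
  m5: -0-01,-01-1,-010-,00-0-,001--
  m6: 001-- ←essential
  m8: -100-,0-00-
  m9: --001,-100-,0-00-,010-1
  m11: 01-11,010-1
  m15: 0-111,01-11
  m17: --001,-0-01,10--1
  m19: 10--1 ←essential
  m20: -010-,1-100
  m21: -0-01,-01-1,-010-,10--1
  m23: -01-1,10--1
  m24: -100-,11--0
  m25: --001,-100-
  m26: 11--0 ←essential
  m28: 1-100,11--0
  m30: 11--0 ←essential
Essential: 001--, 10--1, 11--0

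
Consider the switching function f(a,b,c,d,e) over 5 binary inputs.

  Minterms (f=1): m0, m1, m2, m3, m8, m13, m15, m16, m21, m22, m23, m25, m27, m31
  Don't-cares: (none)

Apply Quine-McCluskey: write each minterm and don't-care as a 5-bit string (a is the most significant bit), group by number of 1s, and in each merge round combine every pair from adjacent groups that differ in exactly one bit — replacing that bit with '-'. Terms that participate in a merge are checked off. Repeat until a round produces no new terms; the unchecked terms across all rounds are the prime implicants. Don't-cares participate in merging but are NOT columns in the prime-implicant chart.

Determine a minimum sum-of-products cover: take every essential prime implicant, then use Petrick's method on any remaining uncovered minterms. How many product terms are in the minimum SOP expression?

8

[col 0] 00000*, 00001*, 00010*, 00011*, 01000*, 01101*, 01111*, 10000*, 10101*, 10110*, 10111*, 11001*, 11011*, 11111*
[col 1] -0000, -1111, 0-000, 000-0*, 000-1*, 0000-*, 0001-*, 011-1, 1-111, 101-1, 1011-, 11-11, 110-1
[col 2] 000--
Prime implicants: -0000, -1111, 0-000, 000--, 011-1, 1-111, 101-1, 1011-, 11-11, 110-1
PI chart (minterm → PIs covering it):
  0 | -0000,0-000,000--
  1 | 000--  (sole → essential)
  2 | 000--  (sole → essential)
  3 | 000--  (sole → essential)
  8 | 0-000  (sole → essential)
  13 | 011-1  (sole → essential)
  15 | -1111,011-1
  16 | -0000  (sole → essential)
  21 | 101-1  (sole → essential)
  22 | 1011-  (sole → essential)
  23 | 1-111,101-1,1011-
  25 | 110-1  (sole → essential)
  27 | 11-11,110-1
  31 | -1111,1-111,11-11
Essential prime implicants: -0000, 0-000, 000--, 011-1, 101-1, 1011-, 110-1
Petrick residual → -1111
Minimum SOP uses 8 PIs: b'c'd'e' + bcde + a'c'd'e' + a'b'c' + a'bce + ab'ce + ab'cd + abc'e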